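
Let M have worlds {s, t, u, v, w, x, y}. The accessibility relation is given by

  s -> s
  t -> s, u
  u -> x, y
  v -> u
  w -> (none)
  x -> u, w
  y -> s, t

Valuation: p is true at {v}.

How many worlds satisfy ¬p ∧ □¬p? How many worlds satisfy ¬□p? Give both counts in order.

For ¬p ∧ □¬p:
s: ¬p is T, □¬p is T. ✓
t: ¬p is T, □¬p is T. ✓
u: ¬p is T, □¬p is T. ✓
v: ¬p is F, □¬p is T. ✗
w: ¬p is T, □¬p is T. ✓
x: ¬p is T, □¬p is T. ✓
y: ¬p is T, □¬p is T. ✓
— 6 worlds.
For ¬□p:
s: □p is F. ✓
t: □p is F. ✓
u: □p is F. ✓
v: □p is F. ✓
w: □p is T. ✗
x: □p is F. ✓
y: □p is F. ✓
— 6 worlds.

6 and 6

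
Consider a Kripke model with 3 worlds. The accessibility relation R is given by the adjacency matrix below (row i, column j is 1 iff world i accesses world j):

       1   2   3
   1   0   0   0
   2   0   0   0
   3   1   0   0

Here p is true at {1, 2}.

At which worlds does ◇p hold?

{3}

1: no successors, so ◇p fails. ✗
2: no successors, so ◇p fails. ✗
3: successors {1}; p there: 1:T. ✓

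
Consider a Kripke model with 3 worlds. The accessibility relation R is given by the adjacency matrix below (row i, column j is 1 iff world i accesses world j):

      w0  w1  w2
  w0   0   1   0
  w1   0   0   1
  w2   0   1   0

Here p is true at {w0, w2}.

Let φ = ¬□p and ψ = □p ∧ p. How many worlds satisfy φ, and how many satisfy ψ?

2 and 0

For ¬□p:
w0: □p is F. ✓
w1: □p is T. ✗
w2: □p is F. ✓
— 2 worlds.
For □p ∧ p:
w0: □p is F, p is T. ✗
w1: □p is T, p is F. ✗
w2: □p is F, p is T. ✗
— 0 worlds.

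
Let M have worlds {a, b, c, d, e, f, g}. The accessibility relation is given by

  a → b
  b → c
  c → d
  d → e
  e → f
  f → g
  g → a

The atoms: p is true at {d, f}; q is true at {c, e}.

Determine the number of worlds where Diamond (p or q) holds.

a: successors {b}; p or q there: b:F. ✗
b: successors {c}; p or q there: c:T. ✓
c: successors {d}; p or q there: d:T. ✓
d: successors {e}; p or q there: e:T. ✓
e: successors {f}; p or q there: f:T. ✓
f: successors {g}; p or q there: g:F. ✗
g: successors {a}; p or q there: a:F. ✗
Satisfying worlds: {b, c, d, e}.

4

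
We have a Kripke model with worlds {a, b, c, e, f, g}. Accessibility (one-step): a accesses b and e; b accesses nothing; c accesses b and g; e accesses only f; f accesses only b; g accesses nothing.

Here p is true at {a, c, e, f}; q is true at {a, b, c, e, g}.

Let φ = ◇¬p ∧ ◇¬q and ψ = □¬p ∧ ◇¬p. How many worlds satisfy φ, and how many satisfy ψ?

For ◇¬p ∧ ◇¬q:
a: ◇¬p is T, ◇¬q is F. ✗
b: ◇¬p is F, ◇¬q is F. ✗
c: ◇¬p is T, ◇¬q is F. ✗
e: ◇¬p is F, ◇¬q is T. ✗
f: ◇¬p is T, ◇¬q is F. ✗
g: ◇¬p is F, ◇¬q is F. ✗
— 0 worlds.
For □¬p ∧ ◇¬p:
a: □¬p is F, ◇¬p is T. ✗
b: □¬p is T, ◇¬p is F. ✗
c: □¬p is T, ◇¬p is T. ✓
e: □¬p is F, ◇¬p is F. ✗
f: □¬p is T, ◇¬p is T. ✓
g: □¬p is T, ◇¬p is F. ✗
— 2 worlds.

0 and 2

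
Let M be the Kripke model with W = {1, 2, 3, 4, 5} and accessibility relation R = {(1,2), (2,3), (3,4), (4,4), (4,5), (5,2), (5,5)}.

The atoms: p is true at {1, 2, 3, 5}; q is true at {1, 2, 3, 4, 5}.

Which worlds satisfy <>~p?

{3, 4}

1: successors {2}; ~p there: 2:F. ✗
2: successors {3}; ~p there: 3:F. ✗
3: successors {4}; ~p there: 4:T. ✓
4: successors {4, 5}; ~p there: 4:T, 5:F. ✓
5: successors {2, 5}; ~p there: 2:F, 5:F. ✗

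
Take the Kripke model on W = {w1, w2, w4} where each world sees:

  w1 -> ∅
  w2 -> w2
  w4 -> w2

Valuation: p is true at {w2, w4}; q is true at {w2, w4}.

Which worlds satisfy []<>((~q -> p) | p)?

{w1, w2, w4}

w1: no successors, so []<>((~q -> p) | p) holds vacuously. ✓
w2: successors {w2}; <>((~q -> p) | p) there: w2:T. ✓
w4: successors {w2}; <>((~q -> p) | p) there: w2:T. ✓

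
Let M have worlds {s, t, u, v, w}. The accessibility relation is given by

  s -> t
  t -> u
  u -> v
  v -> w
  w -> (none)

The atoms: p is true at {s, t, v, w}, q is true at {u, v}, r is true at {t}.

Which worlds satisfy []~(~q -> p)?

s: successors {t}; ~(~q -> p) there: t:F. ✗
t: successors {u}; ~(~q -> p) there: u:F. ✗
u: successors {v}; ~(~q -> p) there: v:F. ✗
v: successors {w}; ~(~q -> p) there: w:F. ✗
w: no successors, so []~(~q -> p) holds vacuously. ✓

{w}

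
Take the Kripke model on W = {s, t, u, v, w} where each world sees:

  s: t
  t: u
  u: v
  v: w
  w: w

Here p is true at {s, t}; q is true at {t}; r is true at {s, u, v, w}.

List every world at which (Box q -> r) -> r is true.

s: Box q -> r is T, r is T. ✓
t: Box q -> r is T, r is F. ✗
u: Box q -> r is T, r is T. ✓
v: Box q -> r is T, r is T. ✓
w: Box q -> r is T, r is T. ✓

{s, u, v, w}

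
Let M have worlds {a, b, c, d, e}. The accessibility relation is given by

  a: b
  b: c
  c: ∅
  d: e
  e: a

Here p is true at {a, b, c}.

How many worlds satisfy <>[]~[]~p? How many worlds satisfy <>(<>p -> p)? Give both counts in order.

3 and 3

For <>[]~[]~p:
a: successors {b}; []~[]~p there: b:F. ✗
b: successors {c}; []~[]~p there: c:T. ✓
c: no successors, so <>[]~[]~p fails. ✗
d: successors {e}; []~[]~p there: e:T. ✓
e: successors {a}; []~[]~p there: a:T. ✓
— 3 worlds.
For <>(<>p -> p):
a: successors {b}; <>p -> p there: b:T. ✓
b: successors {c}; <>p -> p there: c:T. ✓
c: no successors, so <>(<>p -> p) fails. ✗
d: successors {e}; <>p -> p there: e:F. ✗
e: successors {a}; <>p -> p there: a:T. ✓
— 3 worlds.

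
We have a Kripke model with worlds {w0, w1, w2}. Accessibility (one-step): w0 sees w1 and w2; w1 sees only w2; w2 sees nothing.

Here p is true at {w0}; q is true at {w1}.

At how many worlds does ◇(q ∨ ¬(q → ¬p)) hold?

w0: successors {w1, w2}; q ∨ ¬(q → ¬p) there: w1:T, w2:F. ✓
w1: successors {w2}; q ∨ ¬(q → ¬p) there: w2:F. ✗
w2: no successors, so ◇(q ∨ ¬(q → ¬p)) fails. ✗
Satisfying worlds: {w0}.

1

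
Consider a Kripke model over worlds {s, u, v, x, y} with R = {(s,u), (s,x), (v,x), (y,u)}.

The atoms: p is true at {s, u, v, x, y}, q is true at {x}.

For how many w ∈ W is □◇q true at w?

s: successors {u, x}; ◇q there: u:F, x:F. ✗
u: no successors, so □◇q holds vacuously. ✓
v: successors {x}; ◇q there: x:F. ✗
x: no successors, so □◇q holds vacuously. ✓
y: successors {u}; ◇q there: u:F. ✗
Satisfying worlds: {u, x}.

2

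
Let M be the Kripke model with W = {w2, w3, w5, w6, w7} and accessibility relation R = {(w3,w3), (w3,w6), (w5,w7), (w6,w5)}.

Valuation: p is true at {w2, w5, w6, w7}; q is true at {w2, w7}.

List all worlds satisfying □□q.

w2: no successors, so □□q holds vacuously. ✓
w3: successors {w3, w6}; □q there: w3:F, w6:F. ✗
w5: successors {w7}; □q there: w7:T. ✓
w6: successors {w5}; □q there: w5:T. ✓
w7: no successors, so □□q holds vacuously. ✓

{w2, w5, w6, w7}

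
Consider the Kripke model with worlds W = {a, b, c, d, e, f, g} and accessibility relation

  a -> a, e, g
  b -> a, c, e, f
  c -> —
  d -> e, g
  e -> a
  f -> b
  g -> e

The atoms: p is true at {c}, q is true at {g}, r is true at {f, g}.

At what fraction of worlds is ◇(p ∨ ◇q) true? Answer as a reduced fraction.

a: successors {a, e, g}; p ∨ ◇q there: a:T, e:F, g:F. ✓
b: successors {a, c, e, f}; p ∨ ◇q there: a:T, c:T, e:F, f:F. ✓
c: no successors, so ◇(p ∨ ◇q) fails. ✗
d: successors {e, g}; p ∨ ◇q there: e:F, g:F. ✗
e: successors {a}; p ∨ ◇q there: a:T. ✓
f: successors {b}; p ∨ ◇q there: b:F. ✗
g: successors {e}; p ∨ ◇q there: e:F. ✗
That's 3 of 7 worlds, so 3/7.

3/7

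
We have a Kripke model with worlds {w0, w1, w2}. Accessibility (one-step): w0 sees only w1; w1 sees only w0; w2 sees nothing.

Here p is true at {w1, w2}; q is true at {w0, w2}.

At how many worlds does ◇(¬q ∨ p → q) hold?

w0: successors {w1}; ¬q ∨ p → q there: w1:F. ✗
w1: successors {w0}; ¬q ∨ p → q there: w0:T. ✓
w2: no successors, so ◇(¬q ∨ p → q) fails. ✗
Satisfying worlds: {w1}.

1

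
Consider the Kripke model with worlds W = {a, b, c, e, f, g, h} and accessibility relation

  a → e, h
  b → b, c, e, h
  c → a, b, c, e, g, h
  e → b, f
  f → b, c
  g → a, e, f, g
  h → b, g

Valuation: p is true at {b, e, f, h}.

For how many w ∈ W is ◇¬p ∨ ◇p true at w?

7

a: ◇¬p is F, ◇p is T. ✓
b: ◇¬p is T, ◇p is T. ✓
c: ◇¬p is T, ◇p is T. ✓
e: ◇¬p is F, ◇p is T. ✓
f: ◇¬p is T, ◇p is T. ✓
g: ◇¬p is T, ◇p is T. ✓
h: ◇¬p is T, ◇p is T. ✓
Satisfying worlds: {a, b, c, e, f, g, h}.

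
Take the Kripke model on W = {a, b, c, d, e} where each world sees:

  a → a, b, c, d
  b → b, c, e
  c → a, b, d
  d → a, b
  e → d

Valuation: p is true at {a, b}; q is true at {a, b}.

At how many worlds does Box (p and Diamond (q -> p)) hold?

1

a: successors {a, b, c, d}; p and Diamond (q -> p) there: a:T, b:T, c:F, d:F. ✗
b: successors {b, c, e}; p and Diamond (q -> p) there: b:T, c:F, e:F. ✗
c: successors {a, b, d}; p and Diamond (q -> p) there: a:T, b:T, d:F. ✗
d: successors {a, b}; p and Diamond (q -> p) there: a:T, b:T. ✓
e: successors {d}; p and Diamond (q -> p) there: d:F. ✗
Satisfying worlds: {d}.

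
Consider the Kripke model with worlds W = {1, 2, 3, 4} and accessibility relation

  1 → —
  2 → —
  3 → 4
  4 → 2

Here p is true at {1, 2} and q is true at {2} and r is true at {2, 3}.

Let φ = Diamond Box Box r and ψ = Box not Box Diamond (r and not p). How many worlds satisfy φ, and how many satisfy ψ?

2 and 3

For Diamond Box Box r:
1: no successors, so Diamond Box Box r fails. ✗
2: no successors, so Diamond Box Box r fails. ✗
3: successors {4}; Box Box r there: 4:T. ✓
4: successors {2}; Box Box r there: 2:T. ✓
— 2 worlds.
For Box not Box Diamond (r and not p):
1: no successors, so Box not Box Diamond (r and not p) holds vacuously. ✓
2: no successors, so Box not Box Diamond (r and not p) holds vacuously. ✓
3: successors {4}; not Box Diamond (r and not p) there: 4:T. ✓
4: successors {2}; not Box Diamond (r and not p) there: 2:F. ✗
— 3 worlds.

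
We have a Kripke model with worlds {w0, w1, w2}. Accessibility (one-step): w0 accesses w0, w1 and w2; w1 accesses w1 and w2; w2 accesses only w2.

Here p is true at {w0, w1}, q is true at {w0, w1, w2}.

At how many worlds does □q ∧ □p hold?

w0: □q is T, □p is F. ✗
w1: □q is T, □p is F. ✗
w2: □q is T, □p is F. ✗
Satisfying worlds: ∅.

0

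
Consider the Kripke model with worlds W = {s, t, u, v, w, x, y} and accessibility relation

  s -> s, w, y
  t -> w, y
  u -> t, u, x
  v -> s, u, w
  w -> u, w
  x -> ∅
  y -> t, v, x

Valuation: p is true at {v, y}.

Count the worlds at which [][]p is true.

s: successors {s, w, y}; []p there: s:F, w:F, y:F. ✗
t: successors {w, y}; []p there: w:F, y:F. ✗
u: successors {t, u, x}; []p there: t:F, u:F, x:T. ✗
v: successors {s, u, w}; []p there: s:F, u:F, w:F. ✗
w: successors {u, w}; []p there: u:F, w:F. ✗
x: no successors, so [][]p holds vacuously. ✓
y: successors {t, v, x}; []p there: t:F, v:F, x:T. ✗
Satisfying worlds: {x}.

1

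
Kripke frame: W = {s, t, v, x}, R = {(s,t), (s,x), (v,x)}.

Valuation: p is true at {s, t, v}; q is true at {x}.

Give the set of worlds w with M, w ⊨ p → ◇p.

s: p is T, ◇p is T. ✓
t: p is T, ◇p is F. ✗
v: p is T, ◇p is F. ✗
x: p is F, ◇p is F. ✓

{s, x}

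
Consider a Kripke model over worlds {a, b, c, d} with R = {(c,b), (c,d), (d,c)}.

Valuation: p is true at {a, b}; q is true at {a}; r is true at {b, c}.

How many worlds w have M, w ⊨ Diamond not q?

a: no successors, so Diamond not q fails. ✗
b: no successors, so Diamond not q fails. ✗
c: successors {b, d}; not q there: b:T, d:T. ✓
d: successors {c}; not q there: c:T. ✓
Satisfying worlds: {c, d}.

2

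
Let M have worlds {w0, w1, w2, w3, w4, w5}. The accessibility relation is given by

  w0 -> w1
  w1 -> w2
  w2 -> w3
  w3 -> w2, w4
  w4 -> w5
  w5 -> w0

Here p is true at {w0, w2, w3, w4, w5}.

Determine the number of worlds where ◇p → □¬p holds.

1

w0: ◇p is F, □¬p is T. ✓
w1: ◇p is T, □¬p is F. ✗
w2: ◇p is T, □¬p is F. ✗
w3: ◇p is T, □¬p is F. ✗
w4: ◇p is T, □¬p is F. ✗
w5: ◇p is T, □¬p is F. ✗
Satisfying worlds: {w0}.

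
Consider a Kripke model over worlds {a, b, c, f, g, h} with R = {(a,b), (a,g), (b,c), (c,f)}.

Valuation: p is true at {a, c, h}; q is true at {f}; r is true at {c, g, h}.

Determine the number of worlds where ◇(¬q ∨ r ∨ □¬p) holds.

3

a: successors {b, g}; ¬q ∨ r ∨ □¬p there: b:T, g:T. ✓
b: successors {c}; ¬q ∨ r ∨ □¬p there: c:T. ✓
c: successors {f}; ¬q ∨ r ∨ □¬p there: f:T. ✓
f: no successors, so ◇(¬q ∨ r ∨ □¬p) fails. ✗
g: no successors, so ◇(¬q ∨ r ∨ □¬p) fails. ✗
h: no successors, so ◇(¬q ∨ r ∨ □¬p) fails. ✗
Satisfying worlds: {a, b, c}.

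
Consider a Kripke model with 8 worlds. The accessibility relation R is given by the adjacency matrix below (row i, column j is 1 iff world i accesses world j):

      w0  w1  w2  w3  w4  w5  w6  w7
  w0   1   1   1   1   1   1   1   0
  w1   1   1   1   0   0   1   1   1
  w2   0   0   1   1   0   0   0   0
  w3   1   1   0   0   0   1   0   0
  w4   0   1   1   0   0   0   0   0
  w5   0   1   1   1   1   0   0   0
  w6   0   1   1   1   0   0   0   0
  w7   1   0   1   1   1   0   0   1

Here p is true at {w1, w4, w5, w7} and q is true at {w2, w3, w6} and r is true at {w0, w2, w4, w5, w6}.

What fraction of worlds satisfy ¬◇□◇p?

w0: ◇□◇p is T. ✗
w1: ◇□◇p is F. ✓
w2: ◇□◇p is T. ✗
w3: ◇□◇p is F. ✓
w4: ◇□◇p is F. ✓
w5: ◇□◇p is T. ✗
w6: ◇□◇p is T. ✗
w7: ◇□◇p is T. ✗
That's 3 of 8 worlds, so 3/8.

3/8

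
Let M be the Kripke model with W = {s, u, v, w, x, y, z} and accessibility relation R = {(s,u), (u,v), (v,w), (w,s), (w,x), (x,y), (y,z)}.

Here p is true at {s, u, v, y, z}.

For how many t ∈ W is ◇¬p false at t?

5

s: successors {u}; ¬p there: u:F. ✗
u: successors {v}; ¬p there: v:F. ✗
v: successors {w}; ¬p there: w:T. ✓
w: successors {s, x}; ¬p there: s:F, x:T. ✓
x: successors {y}; ¬p there: y:F. ✗
y: successors {z}; ¬p there: z:F. ✗
z: no successors, so ◇¬p fails. ✗
Satisfying worlds: {v, w}.
So ◇¬p fails at the other 5 worlds.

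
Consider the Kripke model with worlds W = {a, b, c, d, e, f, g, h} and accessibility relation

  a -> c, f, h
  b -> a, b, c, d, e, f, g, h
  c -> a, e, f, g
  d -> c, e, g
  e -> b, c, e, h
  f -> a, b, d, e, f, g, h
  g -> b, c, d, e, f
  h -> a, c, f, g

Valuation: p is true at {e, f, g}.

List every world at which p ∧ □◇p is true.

{e, f, g}

a: p is F, □◇p is T. ✗
b: p is F, □◇p is T. ✗
c: p is F, □◇p is T. ✗
d: p is F, □◇p is T. ✗
e: p is T, □◇p is T. ✓
f: p is T, □◇p is T. ✓
g: p is T, □◇p is T. ✓
h: p is F, □◇p is T. ✗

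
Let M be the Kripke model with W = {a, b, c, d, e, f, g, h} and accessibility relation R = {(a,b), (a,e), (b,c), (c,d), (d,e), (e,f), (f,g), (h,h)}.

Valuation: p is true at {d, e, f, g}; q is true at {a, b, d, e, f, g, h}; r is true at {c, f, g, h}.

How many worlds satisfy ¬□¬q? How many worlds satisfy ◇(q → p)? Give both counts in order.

6 and 6

For ¬□¬q:
a: □¬q is F. ✓
b: □¬q is T. ✗
c: □¬q is F. ✓
d: □¬q is F. ✓
e: □¬q is F. ✓
f: □¬q is F. ✓
g: □¬q is T. ✗
h: □¬q is F. ✓
— 6 worlds.
For ◇(q → p):
a: successors {b, e}; q → p there: b:F, e:T. ✓
b: successors {c}; q → p there: c:T. ✓
c: successors {d}; q → p there: d:T. ✓
d: successors {e}; q → p there: e:T. ✓
e: successors {f}; q → p there: f:T. ✓
f: successors {g}; q → p there: g:T. ✓
g: no successors, so ◇(q → p) fails. ✗
h: successors {h}; q → p there: h:F. ✗
— 6 worlds.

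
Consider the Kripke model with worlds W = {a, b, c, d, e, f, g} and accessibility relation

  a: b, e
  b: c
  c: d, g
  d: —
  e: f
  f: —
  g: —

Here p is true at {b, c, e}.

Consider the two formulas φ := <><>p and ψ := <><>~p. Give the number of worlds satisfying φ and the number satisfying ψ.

For <><>p:
a: successors {b, e}; <>p there: b:T, e:F. ✓
b: successors {c}; <>p there: c:F. ✗
c: successors {d, g}; <>p there: d:F, g:F. ✗
d: no successors, so <><>p fails. ✗
e: successors {f}; <>p there: f:F. ✗
f: no successors, so <><>p fails. ✗
g: no successors, so <><>p fails. ✗
— 1 world.
For <><>~p:
a: successors {b, e}; <>~p there: b:F, e:T. ✓
b: successors {c}; <>~p there: c:T. ✓
c: successors {d, g}; <>~p there: d:F, g:F. ✗
d: no successors, so <><>~p fails. ✗
e: successors {f}; <>~p there: f:F. ✗
f: no successors, so <><>~p fails. ✗
g: no successors, so <><>~p fails. ✗
— 2 worlds.

1 and 2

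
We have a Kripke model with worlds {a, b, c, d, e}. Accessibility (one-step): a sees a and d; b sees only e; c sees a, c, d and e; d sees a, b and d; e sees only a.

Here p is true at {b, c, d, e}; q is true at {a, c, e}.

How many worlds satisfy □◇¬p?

4

a: successors {a, d}; ◇¬p there: a:T, d:T. ✓
b: successors {e}; ◇¬p there: e:T. ✓
c: successors {a, c, d, e}; ◇¬p there: a:T, c:T, d:T, e:T. ✓
d: successors {a, b, d}; ◇¬p there: a:T, b:F, d:T. ✗
e: successors {a}; ◇¬p there: a:T. ✓
Satisfying worlds: {a, b, c, e}.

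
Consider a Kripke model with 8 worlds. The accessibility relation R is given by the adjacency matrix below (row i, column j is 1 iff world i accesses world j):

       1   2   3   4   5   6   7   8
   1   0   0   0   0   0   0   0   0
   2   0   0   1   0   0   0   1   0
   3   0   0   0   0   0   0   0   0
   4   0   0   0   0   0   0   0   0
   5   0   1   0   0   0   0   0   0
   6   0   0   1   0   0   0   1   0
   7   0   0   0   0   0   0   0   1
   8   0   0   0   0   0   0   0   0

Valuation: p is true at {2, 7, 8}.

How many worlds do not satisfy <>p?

1: no successors, so <>p fails. ✗
2: successors {3, 7}; p there: 3:F, 7:T. ✓
3: no successors, so <>p fails. ✗
4: no successors, so <>p fails. ✗
5: successors {2}; p there: 2:T. ✓
6: successors {3, 7}; p there: 3:F, 7:T. ✓
7: successors {8}; p there: 8:T. ✓
8: no successors, so <>p fails. ✗
Satisfying worlds: {2, 5, 6, 7}.
So <>p fails at the other 4 worlds.

4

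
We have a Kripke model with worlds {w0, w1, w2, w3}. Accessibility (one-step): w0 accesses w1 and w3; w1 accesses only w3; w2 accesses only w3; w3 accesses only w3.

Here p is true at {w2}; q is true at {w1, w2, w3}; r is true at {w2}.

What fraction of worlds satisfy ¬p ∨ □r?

w0: ¬p is T, □r is F. ✓
w1: ¬p is T, □r is F. ✓
w2: ¬p is F, □r is F. ✗
w3: ¬p is T, □r is F. ✓
That's 3 of 4 worlds, so 3/4.

3/4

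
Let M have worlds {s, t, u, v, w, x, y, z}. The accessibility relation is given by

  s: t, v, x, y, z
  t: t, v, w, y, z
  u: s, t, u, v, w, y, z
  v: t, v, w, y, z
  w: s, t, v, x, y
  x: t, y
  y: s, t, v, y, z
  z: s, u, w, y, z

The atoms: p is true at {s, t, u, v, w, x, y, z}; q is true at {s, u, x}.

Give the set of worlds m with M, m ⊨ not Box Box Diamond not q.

s: Box Box Diamond not q is T. ✗
t: Box Box Diamond not q is T. ✗
u: Box Box Diamond not q is T. ✗
v: Box Box Diamond not q is T. ✗
w: Box Box Diamond not q is T. ✗
x: Box Box Diamond not q is T. ✗
y: Box Box Diamond not q is T. ✗
z: Box Box Diamond not q is T. ✗

∅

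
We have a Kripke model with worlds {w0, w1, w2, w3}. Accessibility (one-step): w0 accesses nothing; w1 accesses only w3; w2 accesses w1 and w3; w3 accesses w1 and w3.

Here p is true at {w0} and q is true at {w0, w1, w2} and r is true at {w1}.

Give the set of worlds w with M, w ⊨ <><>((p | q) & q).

{w1, w2, w3}

w0: no successors, so <><>((p | q) & q) fails. ✗
w1: successors {w3}; <>((p | q) & q) there: w3:T. ✓
w2: successors {w1, w3}; <>((p | q) & q) there: w1:F, w3:T. ✓
w3: successors {w1, w3}; <>((p | q) & q) there: w1:F, w3:T. ✓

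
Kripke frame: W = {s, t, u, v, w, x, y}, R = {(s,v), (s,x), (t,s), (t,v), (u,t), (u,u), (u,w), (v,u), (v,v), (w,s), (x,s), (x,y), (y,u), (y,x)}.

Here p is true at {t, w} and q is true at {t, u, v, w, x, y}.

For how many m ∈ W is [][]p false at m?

7

s: successors {v, x}; []p there: v:F, x:F. ✗
t: successors {s, v}; []p there: s:F, v:F. ✗
u: successors {t, u, w}; []p there: t:F, u:F, w:F. ✗
v: successors {u, v}; []p there: u:F, v:F. ✗
w: successors {s}; []p there: s:F. ✗
x: successors {s, y}; []p there: s:F, y:F. ✗
y: successors {u, x}; []p there: u:F, x:F. ✗
Satisfying worlds: ∅.
So [][]p fails at the other 7 worlds.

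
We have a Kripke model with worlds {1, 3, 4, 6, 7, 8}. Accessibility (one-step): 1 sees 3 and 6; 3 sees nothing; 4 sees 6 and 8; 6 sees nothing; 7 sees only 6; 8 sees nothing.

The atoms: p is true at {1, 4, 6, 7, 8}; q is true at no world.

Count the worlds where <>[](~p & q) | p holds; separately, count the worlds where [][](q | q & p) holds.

For <>[](~p & q) | p:
1: <>[](~p & q) is T, p is T. ✓
3: <>[](~p & q) is F, p is F. ✗
4: <>[](~p & q) is T, p is T. ✓
6: <>[](~p & q) is F, p is T. ✓
7: <>[](~p & q) is T, p is T. ✓
8: <>[](~p & q) is F, p is T. ✓
— 5 worlds.
For [][](q | q & p):
1: successors {3, 6}; [](q | q & p) there: 3:T, 6:T. ✓
3: no successors, so [][](q | q & p) holds vacuously. ✓
4: successors {6, 8}; [](q | q & p) there: 6:T, 8:T. ✓
6: no successors, so [][](q | q & p) holds vacuously. ✓
7: successors {6}; [](q | q & p) there: 6:T. ✓
8: no successors, so [][](q | q & p) holds vacuously. ✓
— 6 worlds.

5 and 6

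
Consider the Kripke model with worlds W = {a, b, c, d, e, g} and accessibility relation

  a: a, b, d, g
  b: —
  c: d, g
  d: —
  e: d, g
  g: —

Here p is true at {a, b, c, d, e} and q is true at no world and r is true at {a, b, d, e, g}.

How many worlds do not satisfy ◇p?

a: successors {a, b, d, g}; p there: a:T, b:T, d:T, g:F. ✓
b: no successors, so ◇p fails. ✗
c: successors {d, g}; p there: d:T, g:F. ✓
d: no successors, so ◇p fails. ✗
e: successors {d, g}; p there: d:T, g:F. ✓
g: no successors, so ◇p fails. ✗
Satisfying worlds: {a, c, e}.
So ◇p fails at the other 3 worlds.

3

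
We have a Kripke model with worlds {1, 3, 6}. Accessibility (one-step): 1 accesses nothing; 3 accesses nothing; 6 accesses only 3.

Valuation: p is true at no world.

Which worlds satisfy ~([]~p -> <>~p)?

{1, 3}

1: []~p -> <>~p is F. ✓
3: []~p -> <>~p is F. ✓
6: []~p -> <>~p is T. ✗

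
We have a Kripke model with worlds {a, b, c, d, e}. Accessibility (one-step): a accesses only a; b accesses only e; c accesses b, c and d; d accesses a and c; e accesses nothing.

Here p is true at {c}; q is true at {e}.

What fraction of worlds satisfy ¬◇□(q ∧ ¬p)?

3/5

a: ◇□(q ∧ ¬p) is F. ✓
b: ◇□(q ∧ ¬p) is T. ✗
c: ◇□(q ∧ ¬p) is T. ✗
d: ◇□(q ∧ ¬p) is F. ✓
e: ◇□(q ∧ ¬p) is F. ✓
That's 3 of 5 worlds, so 3/5.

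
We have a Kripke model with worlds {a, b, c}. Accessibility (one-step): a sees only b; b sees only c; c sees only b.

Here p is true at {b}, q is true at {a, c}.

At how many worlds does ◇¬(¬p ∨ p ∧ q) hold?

a: successors {b}; ¬(¬p ∨ p ∧ q) there: b:T. ✓
b: successors {c}; ¬(¬p ∨ p ∧ q) there: c:F. ✗
c: successors {b}; ¬(¬p ∨ p ∧ q) there: b:T. ✓
Satisfying worlds: {a, c}.

2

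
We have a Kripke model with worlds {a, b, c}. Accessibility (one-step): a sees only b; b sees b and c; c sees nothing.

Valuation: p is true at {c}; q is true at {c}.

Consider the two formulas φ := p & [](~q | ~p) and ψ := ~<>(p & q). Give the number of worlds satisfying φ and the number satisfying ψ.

1 and 2

For p & [](~q | ~p):
a: p is F, [](~q | ~p) is T. ✗
b: p is F, [](~q | ~p) is F. ✗
c: p is T, [](~q | ~p) is T. ✓
— 1 world.
For ~<>(p & q):
a: <>(p & q) is F. ✓
b: <>(p & q) is T. ✗
c: <>(p & q) is F. ✓
— 2 worlds.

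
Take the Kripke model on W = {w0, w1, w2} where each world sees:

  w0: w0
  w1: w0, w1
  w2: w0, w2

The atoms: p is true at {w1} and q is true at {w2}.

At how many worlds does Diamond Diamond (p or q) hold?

w0: successors {w0}; Diamond (p or q) there: w0:F. ✗
w1: successors {w0, w1}; Diamond (p or q) there: w0:F, w1:T. ✓
w2: successors {w0, w2}; Diamond (p or q) there: w0:F, w2:T. ✓
Satisfying worlds: {w1, w2}.

2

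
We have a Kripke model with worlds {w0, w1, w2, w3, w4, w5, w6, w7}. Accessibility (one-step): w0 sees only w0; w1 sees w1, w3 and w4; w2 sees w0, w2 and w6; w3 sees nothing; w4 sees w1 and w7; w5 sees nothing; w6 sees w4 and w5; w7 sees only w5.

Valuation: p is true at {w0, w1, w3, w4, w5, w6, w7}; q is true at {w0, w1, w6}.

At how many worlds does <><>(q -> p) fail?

w0: successors {w0}; <>(q -> p) there: w0:T. ✓
w1: successors {w1, w3, w4}; <>(q -> p) there: w1:T, w3:F, w4:T. ✓
w2: successors {w0, w2, w6}; <>(q -> p) there: w0:T, w2:T, w6:T. ✓
w3: no successors, so <><>(q -> p) fails. ✗
w4: successors {w1, w7}; <>(q -> p) there: w1:T, w7:T. ✓
w5: no successors, so <><>(q -> p) fails. ✗
w6: successors {w4, w5}; <>(q -> p) there: w4:T, w5:F. ✓
w7: successors {w5}; <>(q -> p) there: w5:F. ✗
Satisfying worlds: {w0, w1, w2, w4, w6}.
So <><>(q -> p) fails at the other 3 worlds.

3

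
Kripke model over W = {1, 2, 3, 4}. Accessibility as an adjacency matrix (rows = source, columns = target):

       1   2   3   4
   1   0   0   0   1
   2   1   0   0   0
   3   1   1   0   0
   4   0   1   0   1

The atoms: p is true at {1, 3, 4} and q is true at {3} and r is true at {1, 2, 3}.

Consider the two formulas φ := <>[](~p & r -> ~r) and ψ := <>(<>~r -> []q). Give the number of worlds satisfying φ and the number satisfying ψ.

For <>[](~p & r -> ~r):
1: successors {4}; [](~p & r -> ~r) there: 4:F. ✗
2: successors {1}; [](~p & r -> ~r) there: 1:T. ✓
3: successors {1, 2}; [](~p & r -> ~r) there: 1:T, 2:T. ✓
4: successors {2, 4}; [](~p & r -> ~r) there: 2:T, 4:F. ✓
— 3 worlds.
For <>(<>~r -> []q):
1: successors {4}; <>~r -> []q there: 4:F. ✗
2: successors {1}; <>~r -> []q there: 1:F. ✗
3: successors {1, 2}; <>~r -> []q there: 1:F, 2:T. ✓
4: successors {2, 4}; <>~r -> []q there: 2:T, 4:F. ✓
— 2 worlds.

3 and 2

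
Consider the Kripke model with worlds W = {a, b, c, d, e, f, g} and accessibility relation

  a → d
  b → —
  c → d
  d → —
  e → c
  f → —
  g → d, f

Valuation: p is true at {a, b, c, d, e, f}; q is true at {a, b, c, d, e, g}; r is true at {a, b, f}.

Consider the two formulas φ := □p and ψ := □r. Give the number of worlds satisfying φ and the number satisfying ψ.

7 and 3

For □p:
a: successors {d}; p there: d:T. ✓
b: no successors, so □p holds vacuously. ✓
c: successors {d}; p there: d:T. ✓
d: no successors, so □p holds vacuously. ✓
e: successors {c}; p there: c:T. ✓
f: no successors, so □p holds vacuously. ✓
g: successors {d, f}; p there: d:T, f:T. ✓
— 7 worlds.
For □r:
a: successors {d}; r there: d:F. ✗
b: no successors, so □r holds vacuously. ✓
c: successors {d}; r there: d:F. ✗
d: no successors, so □r holds vacuously. ✓
e: successors {c}; r there: c:F. ✗
f: no successors, so □r holds vacuously. ✓
g: successors {d, f}; r there: d:F, f:T. ✗
— 3 worlds.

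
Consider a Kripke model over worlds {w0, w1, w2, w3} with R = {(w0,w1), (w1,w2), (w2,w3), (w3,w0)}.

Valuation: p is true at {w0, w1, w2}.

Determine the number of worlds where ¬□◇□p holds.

w0: □◇□p is F. ✓
w1: □◇□p is T. ✗
w2: □◇□p is T. ✗
w3: □◇□p is T. ✗
Satisfying worlds: {w0}.

1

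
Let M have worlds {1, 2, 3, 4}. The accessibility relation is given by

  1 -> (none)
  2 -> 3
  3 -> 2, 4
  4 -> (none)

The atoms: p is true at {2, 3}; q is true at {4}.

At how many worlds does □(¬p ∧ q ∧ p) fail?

2

1: no successors, so □(¬p ∧ q ∧ p) holds vacuously. ✓
2: successors {3}; ¬p ∧ q ∧ p there: 3:F. ✗
3: successors {2, 4}; ¬p ∧ q ∧ p there: 2:F, 4:F. ✗
4: no successors, so □(¬p ∧ q ∧ p) holds vacuously. ✓
Satisfying worlds: {1, 4}.
So □(¬p ∧ q ∧ p) fails at the other 2 worlds.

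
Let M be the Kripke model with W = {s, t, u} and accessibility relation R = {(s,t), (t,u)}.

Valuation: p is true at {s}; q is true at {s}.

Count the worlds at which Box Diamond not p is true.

2

s: successors {t}; Diamond not p there: t:T. ✓
t: successors {u}; Diamond not p there: u:F. ✗
u: no successors, so Box Diamond not p holds vacuously. ✓
Satisfying worlds: {s, u}.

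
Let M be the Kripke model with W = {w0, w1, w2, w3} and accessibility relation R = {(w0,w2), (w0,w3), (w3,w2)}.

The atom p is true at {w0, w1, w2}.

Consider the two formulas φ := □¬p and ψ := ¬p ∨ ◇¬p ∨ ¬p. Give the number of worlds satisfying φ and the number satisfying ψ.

2 and 2

For □¬p:
w0: successors {w2, w3}; ¬p there: w2:F, w3:T. ✗
w1: no successors, so □¬p holds vacuously. ✓
w2: no successors, so □¬p holds vacuously. ✓
w3: successors {w2}; ¬p there: w2:F. ✗
— 2 worlds.
For ¬p ∨ ◇¬p ∨ ¬p:
w0: ¬p is F, ◇¬p ∨ ¬p is T. ✓
w1: ¬p is F, ◇¬p ∨ ¬p is F. ✗
w2: ¬p is F, ◇¬p ∨ ¬p is F. ✗
w3: ¬p is T, ◇¬p ∨ ¬p is T. ✓
— 2 worlds.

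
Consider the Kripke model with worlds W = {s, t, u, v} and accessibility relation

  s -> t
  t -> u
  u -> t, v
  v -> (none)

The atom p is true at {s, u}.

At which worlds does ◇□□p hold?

{t, u}

s: successors {t}; □□p there: t:F. ✗
t: successors {u}; □□p there: u:T. ✓
u: successors {t, v}; □□p there: t:F, v:T. ✓
v: no successors, so ◇□□p fails. ✗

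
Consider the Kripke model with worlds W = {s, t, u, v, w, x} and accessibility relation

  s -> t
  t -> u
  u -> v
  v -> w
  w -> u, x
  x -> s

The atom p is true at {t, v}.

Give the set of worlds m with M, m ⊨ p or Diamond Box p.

s: p is F, Diamond Box p is F. ✗
t: p is T, Diamond Box p is T. ✓
u: p is F, Diamond Box p is F. ✗
v: p is T, Diamond Box p is F. ✓
w: p is F, Diamond Box p is T. ✓
x: p is F, Diamond Box p is T. ✓

{t, v, w, x}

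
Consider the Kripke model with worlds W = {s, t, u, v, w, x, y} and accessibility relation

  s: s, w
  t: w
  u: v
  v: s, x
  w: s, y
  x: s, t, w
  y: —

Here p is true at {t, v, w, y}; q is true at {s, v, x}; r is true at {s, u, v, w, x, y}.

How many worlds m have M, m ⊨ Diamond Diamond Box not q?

s: successors {s, w}; Diamond Box not q there: s:F, w:T. ✓
t: successors {w}; Diamond Box not q there: w:T. ✓
u: successors {v}; Diamond Box not q there: v:F. ✗
v: successors {s, x}; Diamond Box not q there: s:F, x:T. ✓
w: successors {s, y}; Diamond Box not q there: s:F, y:F. ✗
x: successors {s, t, w}; Diamond Box not q there: s:F, t:F, w:T. ✓
y: no successors, so Diamond Diamond Box not q fails. ✗
Satisfying worlds: {s, t, v, x}.

4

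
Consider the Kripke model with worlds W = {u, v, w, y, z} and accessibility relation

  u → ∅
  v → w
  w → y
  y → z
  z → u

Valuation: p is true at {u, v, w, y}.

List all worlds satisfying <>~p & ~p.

∅

u: <>~p is F, ~p is F. ✗
v: <>~p is F, ~p is F. ✗
w: <>~p is F, ~p is F. ✗
y: <>~p is T, ~p is F. ✗
z: <>~p is F, ~p is T. ✗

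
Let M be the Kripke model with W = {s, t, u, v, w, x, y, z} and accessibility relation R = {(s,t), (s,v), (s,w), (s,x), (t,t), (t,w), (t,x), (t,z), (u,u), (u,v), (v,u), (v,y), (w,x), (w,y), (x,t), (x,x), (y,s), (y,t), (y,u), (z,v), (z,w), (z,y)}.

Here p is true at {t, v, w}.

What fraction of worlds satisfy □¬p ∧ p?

1/4

s: □¬p is F, p is F. ✗
t: □¬p is F, p is T. ✗
u: □¬p is F, p is F. ✗
v: □¬p is T, p is T. ✓
w: □¬p is T, p is T. ✓
x: □¬p is F, p is F. ✗
y: □¬p is F, p is F. ✗
z: □¬p is F, p is F. ✗
That's 2 of 8 worlds, so 2/8 = 1/4.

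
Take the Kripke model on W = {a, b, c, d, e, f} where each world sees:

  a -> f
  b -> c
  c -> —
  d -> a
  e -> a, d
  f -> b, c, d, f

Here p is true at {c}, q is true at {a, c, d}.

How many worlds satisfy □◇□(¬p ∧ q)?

2

a: successors {f}; ◇□(¬p ∧ q) there: f:T. ✓
b: successors {c}; ◇□(¬p ∧ q) there: c:F. ✗
c: no successors, so □◇□(¬p ∧ q) holds vacuously. ✓
d: successors {a}; ◇□(¬p ∧ q) there: a:F. ✗
e: successors {a, d}; ◇□(¬p ∧ q) there: a:F, d:F. ✗
f: successors {b, c, d, f}; ◇□(¬p ∧ q) there: b:T, c:F, d:F, f:T. ✗
Satisfying worlds: {a, c}.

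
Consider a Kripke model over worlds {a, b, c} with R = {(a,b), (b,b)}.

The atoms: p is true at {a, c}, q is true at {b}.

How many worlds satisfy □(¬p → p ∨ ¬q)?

a: successors {b}; ¬p → p ∨ ¬q there: b:F. ✗
b: successors {b}; ¬p → p ∨ ¬q there: b:F. ✗
c: no successors, so □(¬p → p ∨ ¬q) holds vacuously. ✓
Satisfying worlds: {c}.

1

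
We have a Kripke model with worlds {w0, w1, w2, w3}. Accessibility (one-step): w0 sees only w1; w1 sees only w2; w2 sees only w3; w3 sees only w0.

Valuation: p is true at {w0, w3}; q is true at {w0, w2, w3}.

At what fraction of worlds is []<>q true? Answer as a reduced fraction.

3/4

w0: successors {w1}; <>q there: w1:T. ✓
w1: successors {w2}; <>q there: w2:T. ✓
w2: successors {w3}; <>q there: w3:T. ✓
w3: successors {w0}; <>q there: w0:F. ✗
That's 3 of 4 worlds, so 3/4.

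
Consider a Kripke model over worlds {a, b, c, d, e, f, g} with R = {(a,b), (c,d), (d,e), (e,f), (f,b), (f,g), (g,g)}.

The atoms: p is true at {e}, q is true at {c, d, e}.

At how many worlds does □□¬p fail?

1

a: successors {b}; □¬p there: b:T. ✓
b: no successors, so □□¬p holds vacuously. ✓
c: successors {d}; □¬p there: d:F. ✗
d: successors {e}; □¬p there: e:T. ✓
e: successors {f}; □¬p there: f:T. ✓
f: successors {b, g}; □¬p there: b:T, g:T. ✓
g: successors {g}; □¬p there: g:T. ✓
Satisfying worlds: {a, b, d, e, f, g}.
So □□¬p fails at the other 1 world.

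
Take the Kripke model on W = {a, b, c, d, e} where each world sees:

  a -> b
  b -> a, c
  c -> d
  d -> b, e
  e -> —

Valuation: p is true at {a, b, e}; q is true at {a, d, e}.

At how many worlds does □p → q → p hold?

a: □p is T, q → p is T. ✓
b: □p is F, q → p is T. ✓
c: □p is F, q → p is T. ✓
d: □p is T, q → p is F. ✗
e: □p is T, q → p is T. ✓
Satisfying worlds: {a, b, c, e}.

4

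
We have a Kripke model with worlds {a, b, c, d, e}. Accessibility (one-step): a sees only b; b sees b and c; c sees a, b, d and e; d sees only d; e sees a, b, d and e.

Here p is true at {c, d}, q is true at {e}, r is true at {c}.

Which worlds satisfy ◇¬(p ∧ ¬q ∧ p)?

{a, b, c, e}

a: successors {b}; ¬(p ∧ ¬q ∧ p) there: b:T. ✓
b: successors {b, c}; ¬(p ∧ ¬q ∧ p) there: b:T, c:F. ✓
c: successors {a, b, d, e}; ¬(p ∧ ¬q ∧ p) there: a:T, b:T, d:F, e:T. ✓
d: successors {d}; ¬(p ∧ ¬q ∧ p) there: d:F. ✗
e: successors {a, b, d, e}; ¬(p ∧ ¬q ∧ p) there: a:T, b:T, d:F, e:T. ✓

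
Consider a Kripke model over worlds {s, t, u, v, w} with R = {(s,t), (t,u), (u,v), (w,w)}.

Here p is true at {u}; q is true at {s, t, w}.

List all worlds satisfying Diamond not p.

s: successors {t}; not p there: t:T. ✓
t: successors {u}; not p there: u:F. ✗
u: successors {v}; not p there: v:T. ✓
v: no successors, so Diamond not p fails. ✗
w: successors {w}; not p there: w:T. ✓

{s, u, w}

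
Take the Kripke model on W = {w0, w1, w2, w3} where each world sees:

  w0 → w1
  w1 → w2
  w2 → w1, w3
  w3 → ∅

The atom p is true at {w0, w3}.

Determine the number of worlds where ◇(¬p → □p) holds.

1

w0: successors {w1}; ¬p → □p there: w1:F. ✗
w1: successors {w2}; ¬p → □p there: w2:F. ✗
w2: successors {w1, w3}; ¬p → □p there: w1:F, w3:T. ✓
w3: no successors, so ◇(¬p → □p) fails. ✗
Satisfying worlds: {w2}.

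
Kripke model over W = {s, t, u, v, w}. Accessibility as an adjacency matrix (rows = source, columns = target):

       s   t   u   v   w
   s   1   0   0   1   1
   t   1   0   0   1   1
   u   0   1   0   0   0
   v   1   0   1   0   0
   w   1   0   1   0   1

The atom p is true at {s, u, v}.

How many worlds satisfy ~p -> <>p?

s: ~p is F, <>p is T. ✓
t: ~p is T, <>p is T. ✓
u: ~p is F, <>p is F. ✓
v: ~p is F, <>p is T. ✓
w: ~p is T, <>p is T. ✓
Satisfying worlds: {s, t, u, v, w}.

5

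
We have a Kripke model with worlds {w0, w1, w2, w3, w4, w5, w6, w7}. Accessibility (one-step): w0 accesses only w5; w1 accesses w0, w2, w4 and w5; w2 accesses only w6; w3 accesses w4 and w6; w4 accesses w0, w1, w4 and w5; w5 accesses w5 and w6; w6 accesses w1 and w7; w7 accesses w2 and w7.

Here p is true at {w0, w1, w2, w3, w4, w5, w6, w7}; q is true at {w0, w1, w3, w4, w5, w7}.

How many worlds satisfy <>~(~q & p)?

w0: successors {w5}; ~(~q & p) there: w5:T. ✓
w1: successors {w0, w2, w4, w5}; ~(~q & p) there: w0:T, w2:F, w4:T, w5:T. ✓
w2: successors {w6}; ~(~q & p) there: w6:F. ✗
w3: successors {w4, w6}; ~(~q & p) there: w4:T, w6:F. ✓
w4: successors {w0, w1, w4, w5}; ~(~q & p) there: w0:T, w1:T, w4:T, w5:T. ✓
w5: successors {w5, w6}; ~(~q & p) there: w5:T, w6:F. ✓
w6: successors {w1, w7}; ~(~q & p) there: w1:T, w7:T. ✓
w7: successors {w2, w7}; ~(~q & p) there: w2:F, w7:T. ✓
Satisfying worlds: {w0, w1, w3, w4, w5, w6, w7}.

7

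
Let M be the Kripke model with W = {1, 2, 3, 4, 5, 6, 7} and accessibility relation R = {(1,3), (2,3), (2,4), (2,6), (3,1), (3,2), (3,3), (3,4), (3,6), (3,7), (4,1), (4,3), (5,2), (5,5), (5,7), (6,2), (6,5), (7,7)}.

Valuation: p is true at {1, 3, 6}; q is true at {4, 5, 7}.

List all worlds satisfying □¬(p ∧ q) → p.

1: □¬(p ∧ q) is T, p is T. ✓
2: □¬(p ∧ q) is T, p is F. ✗
3: □¬(p ∧ q) is T, p is T. ✓
4: □¬(p ∧ q) is T, p is F. ✗
5: □¬(p ∧ q) is T, p is F. ✗
6: □¬(p ∧ q) is T, p is T. ✓
7: □¬(p ∧ q) is T, p is F. ✗

{1, 3, 6}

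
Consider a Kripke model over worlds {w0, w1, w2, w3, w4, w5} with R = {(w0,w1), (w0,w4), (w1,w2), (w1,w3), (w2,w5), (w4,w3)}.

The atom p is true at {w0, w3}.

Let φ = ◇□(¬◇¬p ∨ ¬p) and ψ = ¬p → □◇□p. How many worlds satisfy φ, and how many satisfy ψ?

4 and 3

For ◇□(¬◇¬p ∨ ¬p):
w0: successors {w1, w4}; □(¬◇¬p ∨ ¬p) there: w1:T, w4:T. ✓
w1: successors {w2, w3}; □(¬◇¬p ∨ ¬p) there: w2:T, w3:T. ✓
w2: successors {w5}; □(¬◇¬p ∨ ¬p) there: w5:T. ✓
w3: no successors, so ◇□(¬◇¬p ∨ ¬p) fails. ✗
w4: successors {w3}; □(¬◇¬p ∨ ¬p) there: w3:T. ✓
w5: no successors, so ◇□(¬◇¬p ∨ ¬p) fails. ✗
— 4 worlds.
For ¬p → □◇□p:
w0: ¬p is F, □◇□p is T. ✓
w1: ¬p is T, □◇□p is F. ✗
w2: ¬p is T, □◇□p is F. ✗
w3: ¬p is F, □◇□p is T. ✓
w4: ¬p is T, □◇□p is F. ✗
w5: ¬p is T, □◇□p is T. ✓
— 3 worlds.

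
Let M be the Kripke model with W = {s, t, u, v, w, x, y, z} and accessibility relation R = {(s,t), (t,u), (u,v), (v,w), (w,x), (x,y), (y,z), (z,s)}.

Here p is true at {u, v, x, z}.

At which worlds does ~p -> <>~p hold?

{s, u, v, x, z}

s: ~p is T, <>~p is T. ✓
t: ~p is T, <>~p is F. ✗
u: ~p is F, <>~p is F. ✓
v: ~p is F, <>~p is T. ✓
w: ~p is T, <>~p is F. ✗
x: ~p is F, <>~p is T. ✓
y: ~p is T, <>~p is F. ✗
z: ~p is F, <>~p is T. ✓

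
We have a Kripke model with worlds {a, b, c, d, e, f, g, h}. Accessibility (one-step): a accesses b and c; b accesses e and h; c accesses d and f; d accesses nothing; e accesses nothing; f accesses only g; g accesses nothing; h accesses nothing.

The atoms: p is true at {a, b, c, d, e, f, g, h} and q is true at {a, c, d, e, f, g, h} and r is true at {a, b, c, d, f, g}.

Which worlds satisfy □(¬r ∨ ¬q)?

{b, d, e, g, h}

a: successors {b, c}; ¬r ∨ ¬q there: b:T, c:F. ✗
b: successors {e, h}; ¬r ∨ ¬q there: e:T, h:T. ✓
c: successors {d, f}; ¬r ∨ ¬q there: d:F, f:F. ✗
d: no successors, so □(¬r ∨ ¬q) holds vacuously. ✓
e: no successors, so □(¬r ∨ ¬q) holds vacuously. ✓
f: successors {g}; ¬r ∨ ¬q there: g:F. ✗
g: no successors, so □(¬r ∨ ¬q) holds vacuously. ✓
h: no successors, so □(¬r ∨ ¬q) holds vacuously. ✓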